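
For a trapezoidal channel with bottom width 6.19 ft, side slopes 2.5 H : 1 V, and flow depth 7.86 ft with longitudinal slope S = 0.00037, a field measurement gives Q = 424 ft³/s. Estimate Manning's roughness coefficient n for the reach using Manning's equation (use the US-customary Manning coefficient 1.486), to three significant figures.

0.0356

A = (b + z·y)·y = (6.19 + 2.5×7.86)×7.86 = 203.1 ft²
P = b + 2y√(1+z²) = 6.19 + 2×7.86×√(1+2.5²) = 48.52 ft
R = A/P = 203.1/48.52 = 4.186 ft
n = (1.486/Q)·A·R^(2/3)·S^(1/2) = (1.486/424) × 203.1 × 2.597 × 0.01924 = 0.03556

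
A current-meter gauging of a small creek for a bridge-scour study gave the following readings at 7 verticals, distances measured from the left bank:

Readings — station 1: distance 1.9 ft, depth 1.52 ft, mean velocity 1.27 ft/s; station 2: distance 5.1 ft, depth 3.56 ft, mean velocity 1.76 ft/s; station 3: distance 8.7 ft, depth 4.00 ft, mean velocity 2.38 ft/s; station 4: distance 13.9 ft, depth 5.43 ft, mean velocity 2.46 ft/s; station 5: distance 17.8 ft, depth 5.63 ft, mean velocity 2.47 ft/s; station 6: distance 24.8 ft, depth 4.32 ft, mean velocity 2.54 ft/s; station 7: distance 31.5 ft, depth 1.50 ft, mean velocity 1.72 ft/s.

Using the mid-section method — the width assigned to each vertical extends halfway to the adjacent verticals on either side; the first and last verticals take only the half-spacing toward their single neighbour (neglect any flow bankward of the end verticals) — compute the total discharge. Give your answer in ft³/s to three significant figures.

w_1 = (5.1 − 1.9)/2 = 1.6 ft; q_1 = 1.27 × 1.52 × 1.6 = 3.089 ft³/s
w_2 = (8.7 − 1.9)/2 = 3.4 ft; q_2 = 1.76 × 3.56 × 3.4 = 21.30 ft³/s
w_3 = (13.9 − 5.1)/2 = 4.4 ft; q_3 = 2.38 × 4.00 × 4.4 = 41.89 ft³/s
w_4 = (17.8 − 8.7)/2 = 4.55 ft; q_4 = 2.46 × 5.43 × 4.55 = 60.78 ft³/s
w_5 = (24.8 − 13.9)/2 = 5.45 ft; q_5 = 2.47 × 5.63 × 5.45 = 75.79 ft³/s
w_6 = (31.5 − 17.8)/2 = 6.85 ft; q_6 = 2.54 × 4.32 × 6.85 = 75.16 ft³/s
w_7 = (31.5 − 24.8)/2 = 3.35 ft; q_7 = 1.72 × 1.50 × 3.35 = 8.643 ft³/s
Q = Σ qᵢ = 286.7 ft³/s

287 ft³/s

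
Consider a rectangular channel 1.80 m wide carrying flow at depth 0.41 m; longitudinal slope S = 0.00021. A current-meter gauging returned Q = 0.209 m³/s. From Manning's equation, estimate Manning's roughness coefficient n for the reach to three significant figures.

0.0220

A = b·y = 1.80 × 0.41 = 0.7380 m²
P = b + 2y = 1.80 + 2×0.41 = 2.620 m
R = A/P = 0.7380/2.620 = 0.2817 m
n = (1/Q)·A·R^(2/3)·S^(1/2) = (1/0.209) × 0.7380 × 0.4297 × 0.01449 = 0.02199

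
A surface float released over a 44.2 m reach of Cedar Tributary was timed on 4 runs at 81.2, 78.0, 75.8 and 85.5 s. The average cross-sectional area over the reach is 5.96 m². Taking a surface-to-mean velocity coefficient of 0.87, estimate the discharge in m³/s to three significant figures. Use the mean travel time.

t̄ = (81.2 + 78.0 + 75.8 + 85.5) / 4 = 80.125 s
v_surface = L / t̄ = 44.2 / 80.125 = 0.5516 m/s
v_mean = 0.87 × 0.5516 = 0.4799 m/s
Q = A × v_mean = 5.96 × 0.4799 = 2.860 m³/s

2.86 m³/s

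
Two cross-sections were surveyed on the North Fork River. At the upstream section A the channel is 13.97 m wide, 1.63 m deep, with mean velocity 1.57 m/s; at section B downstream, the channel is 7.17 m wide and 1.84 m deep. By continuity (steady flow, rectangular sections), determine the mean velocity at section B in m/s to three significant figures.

Q = A₁V₁ = (13.97×1.63) × 1.57 = 35.75 m³/s
A₂ = 7.17 × 1.84 = 13.19 m²
V₂ = Q/A₂ = 35.75/13.19 = 2.710 m/s

2.71 m/s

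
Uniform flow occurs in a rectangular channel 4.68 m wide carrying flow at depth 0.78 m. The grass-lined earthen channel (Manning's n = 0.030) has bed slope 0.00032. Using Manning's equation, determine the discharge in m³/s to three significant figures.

1.52 m³/s

A = b·y = 4.68 × 0.78 = 3.650 m²
P = b + 2y = 4.68 + 2×0.78 = 6.240 m
R = A/P = 3.650/6.240 = 0.5850 m
Q = (1/n)·A·R^(2/3)·S^(1/2) = (1/0.030) × 3.650 × 0.5850^(2/3) × 0.00032^(1/2) = 1.523 m³/s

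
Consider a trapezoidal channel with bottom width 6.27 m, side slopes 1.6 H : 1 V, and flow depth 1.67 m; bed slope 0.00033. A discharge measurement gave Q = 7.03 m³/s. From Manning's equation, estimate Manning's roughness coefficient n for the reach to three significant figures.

0.0433

A = (b + z·y)·y = (6.27 + 1.6×1.67)×1.67 = 14.93 m²
P = b + 2y√(1+z²) = 6.27 + 2×1.67×√(1+1.6²) = 12.57 m
R = A/P = 14.93/12.57 = 1.188 m
n = (1/Q)·A·R^(2/3)·S^(1/2) = (1/7.03) × 14.93 × 1.122 × 0.01817 = 0.04328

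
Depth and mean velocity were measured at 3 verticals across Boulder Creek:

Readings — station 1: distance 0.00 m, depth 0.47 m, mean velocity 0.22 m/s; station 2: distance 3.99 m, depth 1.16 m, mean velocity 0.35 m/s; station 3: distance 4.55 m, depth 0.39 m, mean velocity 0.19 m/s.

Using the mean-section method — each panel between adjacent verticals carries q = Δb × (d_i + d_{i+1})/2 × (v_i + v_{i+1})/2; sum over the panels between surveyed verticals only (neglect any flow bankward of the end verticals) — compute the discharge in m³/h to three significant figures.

Panel 1-2: Δb = 3.99 m, d̄ = (0.47+1.16)/2 = 0.815, v̄ = (0.22+0.35)/2 = 0.285 → q = 3.99×0.815×0.285 = 0.9268 m³/s
Panel 2-3: Δb = 0.56 m, d̄ = (1.16+0.39)/2 = 0.775, v̄ = (0.35+0.19)/2 = 0.27 → q = 0.56×0.775×0.27 = 0.1172 m³/s
Q = Σ q = 1.044 m³/s
= 1.044 × 3600 = 3758 m³/h

3760 m³/h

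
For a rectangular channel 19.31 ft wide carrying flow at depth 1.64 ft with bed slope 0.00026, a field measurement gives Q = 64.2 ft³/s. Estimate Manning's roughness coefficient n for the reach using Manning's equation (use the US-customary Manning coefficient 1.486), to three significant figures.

0.0148

A = b·y = 19.31 × 1.64 = 31.67 ft²
P = b + 2y = 19.31 + 2×1.64 = 22.59 ft
R = A/P = 31.67/22.59 = 1.402 ft
n = (1.486/Q)·A·R^(2/3)·S^(1/2) = (1.486/64.2) × 31.67 × 1.253 × 0.01612 = 0.01480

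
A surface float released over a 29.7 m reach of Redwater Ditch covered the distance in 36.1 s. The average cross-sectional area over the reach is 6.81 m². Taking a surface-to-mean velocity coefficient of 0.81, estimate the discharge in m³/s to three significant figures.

v_surface = L / t̄ = 29.7 / 36.1 = 0.8227 m/s
v_mean = 0.81 × 0.8227 = 0.6664 m/s
Q = A × v_mean = 6.81 × 0.6664 = 4.538 m³/s

4.54 m³/s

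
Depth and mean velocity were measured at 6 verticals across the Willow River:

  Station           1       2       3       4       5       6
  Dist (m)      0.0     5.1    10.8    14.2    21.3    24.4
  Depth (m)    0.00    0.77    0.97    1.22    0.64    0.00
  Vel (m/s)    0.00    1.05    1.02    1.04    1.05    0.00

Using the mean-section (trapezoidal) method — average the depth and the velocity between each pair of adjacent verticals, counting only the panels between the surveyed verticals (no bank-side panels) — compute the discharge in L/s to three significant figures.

Panel 1-2: Δb = 5.1 m, d̄ = (0.00+0.77)/2 = 0.385, v̄ = (0.00+1.05)/2 = 0.525 → q = 5.1×0.385×0.525 = 1.031 m³/s
Panel 2-3: Δb = 5.7 m, d̄ = (0.77+0.97)/2 = 0.87, v̄ = (1.05+1.02)/2 = 1.035 → q = 5.7×0.87×1.035 = 5.133 m³/s
Panel 3-4: Δb = 3.4 m, d̄ = (0.97+1.22)/2 = 1.095, v̄ = (1.02+1.04)/2 = 1.03 → q = 3.4×1.095×1.03 = 3.835 m³/s
Panel 4-5: Δb = 7.1 m, d̄ = (1.22+0.64)/2 = 0.93, v̄ = (1.04+1.05)/2 = 1.045 → q = 7.1×0.93×1.045 = 6.900 m³/s
Panel 5-6: Δb = 3.1 m, d̄ = (0.64+0.00)/2 = 0.32, v̄ = (1.05+0.00)/2 = 0.525 → q = 3.1×0.32×0.525 = 0.5208 m³/s
Q = Σ q = 17.42 m³/s
= 17.42 × 1000 = 17420 L/s

17400 L/s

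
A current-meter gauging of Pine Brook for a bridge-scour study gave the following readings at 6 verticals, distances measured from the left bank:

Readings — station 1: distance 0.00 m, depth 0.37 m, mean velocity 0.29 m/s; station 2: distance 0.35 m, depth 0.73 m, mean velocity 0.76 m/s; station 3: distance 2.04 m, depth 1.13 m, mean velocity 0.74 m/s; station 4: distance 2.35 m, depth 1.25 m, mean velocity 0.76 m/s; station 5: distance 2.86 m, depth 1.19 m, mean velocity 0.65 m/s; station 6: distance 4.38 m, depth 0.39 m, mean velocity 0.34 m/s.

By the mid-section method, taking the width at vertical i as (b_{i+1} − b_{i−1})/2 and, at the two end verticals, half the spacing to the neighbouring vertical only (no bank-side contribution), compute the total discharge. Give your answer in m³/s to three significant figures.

w_1 = (0.35 − 0.00)/2 = 0.175 m; q_1 = 0.29 × 0.37 × 0.175 = 0.01878 m³/s
w_2 = (2.04 − 0.00)/2 = 1.02 m; q_2 = 0.76 × 0.73 × 1.02 = 0.5659 m³/s
w_3 = (2.35 − 0.35)/2 = 1 m; q_3 = 0.74 × 1.13 × 1 = 0.8362 m³/s
w_4 = (2.86 − 2.04)/2 = 0.41 m; q_4 = 0.76 × 1.25 × 0.41 = 0.3895 m³/s
w_5 = (4.38 − 2.35)/2 = 1.015 m; q_5 = 0.65 × 1.19 × 1.015 = 0.7851 m³/s
w_6 = (4.38 − 2.86)/2 = 0.76 m; q_6 = 0.34 × 0.39 × 0.76 = 0.1008 m³/s
Q = Σ qᵢ = 2.696 m³/s

2.70 m³/s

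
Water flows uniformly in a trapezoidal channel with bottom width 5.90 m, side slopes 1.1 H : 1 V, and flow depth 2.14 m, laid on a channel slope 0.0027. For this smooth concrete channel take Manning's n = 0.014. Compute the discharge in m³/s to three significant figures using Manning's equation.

A = (b + z·y)·y = (5.90 + 1.1×2.14)×2.14 = 17.66 m²
P = b + 2y√(1+z²) = 5.90 + 2×2.14×√(1+1.1²) = 12.26 m
R = A/P = 17.66/12.26 = 1.440 m
Q = (1/n)·A·R^(2/3)·S^(1/2) = (1/0.014) × 17.66 × 1.440^(2/3) × 0.0027^(1/2) = 83.62 m³/s

83.6 m³/s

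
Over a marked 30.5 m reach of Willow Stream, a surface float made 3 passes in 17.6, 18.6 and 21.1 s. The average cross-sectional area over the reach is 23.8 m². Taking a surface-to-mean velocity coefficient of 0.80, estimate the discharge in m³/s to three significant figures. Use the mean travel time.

t̄ = (17.6 + 18.6 + 21.1) / 3 = 19.1 s
v_surface = L / t̄ = 30.5 / 19.1 = 1.597 m/s
v_mean = 0.80 × 1.597 = 1.277 m/s
Q = A × v_mean = 23.8 × 1.277 = 30.40 m³/s

30.4 m³/s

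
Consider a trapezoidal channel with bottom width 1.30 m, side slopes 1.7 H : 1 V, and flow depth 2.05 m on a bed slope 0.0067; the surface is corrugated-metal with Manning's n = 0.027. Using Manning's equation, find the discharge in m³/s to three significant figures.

A = (b + z·y)·y = (1.30 + 1.7×2.05)×2.05 = 9.809 m²
P = b + 2y√(1+z²) = 1.30 + 2×2.05×√(1+1.7²) = 9.386 m
R = A/P = 9.809/9.386 = 1.045 m
Q = (1/n)·A·R^(2/3)·S^(1/2) = (1/0.027) × 9.809 × 1.045^(2/3) × 0.0067^(1/2) = 30.62 m³/s

30.6 m³/s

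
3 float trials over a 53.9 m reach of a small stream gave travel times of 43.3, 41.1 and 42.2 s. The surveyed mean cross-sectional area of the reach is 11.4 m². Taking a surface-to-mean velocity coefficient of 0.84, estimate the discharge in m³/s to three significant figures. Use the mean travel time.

12.2 m³/s

t̄ = (43.3 + 41.1 + 42.2) / 3 = 42.2 s
v_surface = L / t̄ = 53.9 / 42.2 = 1.277 m/s
v_mean = 0.84 × 1.277 = 1.073 m/s
Q = A × v_mean = 11.4 × 1.073 = 12.23 m³/s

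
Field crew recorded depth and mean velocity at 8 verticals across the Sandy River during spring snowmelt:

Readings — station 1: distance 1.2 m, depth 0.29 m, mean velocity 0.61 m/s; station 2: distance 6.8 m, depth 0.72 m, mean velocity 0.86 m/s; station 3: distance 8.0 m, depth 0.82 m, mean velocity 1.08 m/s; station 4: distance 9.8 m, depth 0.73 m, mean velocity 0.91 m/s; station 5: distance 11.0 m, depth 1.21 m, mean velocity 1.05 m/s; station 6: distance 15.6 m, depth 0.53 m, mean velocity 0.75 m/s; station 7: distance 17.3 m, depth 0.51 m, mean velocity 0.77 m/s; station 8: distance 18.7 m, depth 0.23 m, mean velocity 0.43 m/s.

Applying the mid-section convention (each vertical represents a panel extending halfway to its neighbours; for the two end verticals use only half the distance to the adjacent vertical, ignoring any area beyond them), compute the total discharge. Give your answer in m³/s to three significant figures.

w_1 = (6.8 − 1.2)/2 = 2.8 m; q_1 = 0.61 × 0.29 × 2.8 = 0.4953 m³/s
w_2 = (8.0 − 1.2)/2 = 3.4 m; q_2 = 0.86 × 0.72 × 3.4 = 2.105 m³/s
w_3 = (9.8 − 6.8)/2 = 1.5 m; q_3 = 1.08 × 0.82 × 1.5 = 1.328 m³/s
w_4 = (11.0 − 8.0)/2 = 1.5 m; q_4 = 0.91 × 0.73 × 1.5 = 0.9965 m³/s
w_5 = (15.6 − 9.8)/2 = 2.9 m; q_5 = 1.05 × 1.21 × 2.9 = 3.684 m³/s
w_6 = (17.3 − 11.0)/2 = 3.15 m; q_6 = 0.75 × 0.53 × 3.15 = 1.252 m³/s
w_7 = (18.7 − 15.6)/2 = 1.55 m; q_7 = 0.77 × 0.51 × 1.55 = 0.6087 m³/s
w_8 = (18.7 − 17.3)/2 = 0.7 m; q_8 = 0.43 × 0.23 × 0.7 = 0.06923 m³/s
Q = Σ qᵢ = 10.54 m³/s

10.5 m³/s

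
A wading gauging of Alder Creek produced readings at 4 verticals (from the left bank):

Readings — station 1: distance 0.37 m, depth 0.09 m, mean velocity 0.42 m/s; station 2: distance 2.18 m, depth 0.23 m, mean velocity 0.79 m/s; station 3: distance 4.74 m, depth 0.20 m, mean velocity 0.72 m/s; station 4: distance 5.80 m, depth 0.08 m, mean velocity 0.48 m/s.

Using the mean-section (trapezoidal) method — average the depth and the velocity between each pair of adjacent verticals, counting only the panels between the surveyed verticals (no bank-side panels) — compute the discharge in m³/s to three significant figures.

0.680 m³/s

Panel 1-2: Δb = 1.81 m, d̄ = (0.09+0.23)/2 = 0.16, v̄ = (0.42+0.79)/2 = 0.605 → q = 1.81×0.16×0.605 = 0.1752 m³/s
Panel 2-3: Δb = 2.56 m, d̄ = (0.23+0.20)/2 = 0.215, v̄ = (0.79+0.72)/2 = 0.755 → q = 2.56×0.215×0.755 = 0.4156 m³/s
Panel 3-4: Δb = 1.06 m, d̄ = (0.20+0.08)/2 = 0.14, v̄ = (0.72+0.48)/2 = 0.6 → q = 1.06×0.14×0.6 = 0.08904 m³/s
Q = Σ q = 0.6798 m³/s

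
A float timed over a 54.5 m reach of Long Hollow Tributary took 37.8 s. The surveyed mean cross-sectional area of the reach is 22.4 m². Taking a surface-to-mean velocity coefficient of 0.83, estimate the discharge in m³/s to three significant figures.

v_surface = L / t̄ = 54.5 / 37.8 = 1.442 m/s
v_mean = 0.83 × 1.442 = 1.197 m/s
Q = A × v_mean = 22.4 × 1.197 = 26.81 m³/s

26.8 m³/s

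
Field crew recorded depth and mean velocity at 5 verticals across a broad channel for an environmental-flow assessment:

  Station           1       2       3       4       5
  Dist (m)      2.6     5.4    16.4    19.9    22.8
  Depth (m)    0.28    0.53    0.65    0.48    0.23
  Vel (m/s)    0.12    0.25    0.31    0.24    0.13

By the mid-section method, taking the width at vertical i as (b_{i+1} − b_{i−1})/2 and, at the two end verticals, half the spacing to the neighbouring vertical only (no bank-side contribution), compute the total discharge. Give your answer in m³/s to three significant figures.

2.83 m³/s

w_1 = (5.4 − 2.6)/2 = 1.4 m; q_1 = 0.12 × 0.28 × 1.4 = 0.04704 m³/s
w_2 = (16.4 − 2.6)/2 = 6.9 m; q_2 = 0.25 × 0.53 × 6.9 = 0.9143 m³/s
w_3 = (19.9 − 5.4)/2 = 7.25 m; q_3 = 0.31 × 0.65 × 7.25 = 1.461 m³/s
w_4 = (22.8 − 16.4)/2 = 3.2 m; q_4 = 0.24 × 0.48 × 3.2 = 0.3686 m³/s
w_5 = (22.8 − 19.9)/2 = 1.45 m; q_5 = 0.13 × 0.23 × 1.45 = 0.04336 m³/s
Q = Σ qᵢ = 2.834 m³/s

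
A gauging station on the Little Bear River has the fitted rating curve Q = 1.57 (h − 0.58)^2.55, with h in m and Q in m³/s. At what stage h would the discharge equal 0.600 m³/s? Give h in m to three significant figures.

1.27 m

h − h₀ = (Q/C)^(1/b) = (0.600/1.57)^(1/2.55) = 0.6858 m
h = 0.58 + 0.6858 = 1.266 m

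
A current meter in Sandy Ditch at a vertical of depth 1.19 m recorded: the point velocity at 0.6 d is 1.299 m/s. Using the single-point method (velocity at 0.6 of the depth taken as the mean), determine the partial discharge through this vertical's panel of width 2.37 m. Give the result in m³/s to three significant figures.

v̄ = v₀.₆ = 1.299 m/s
q = v̄ × d × w = 1.299 × 1.19 × 2.37 = 3.664 m³/s

3.66 m³/s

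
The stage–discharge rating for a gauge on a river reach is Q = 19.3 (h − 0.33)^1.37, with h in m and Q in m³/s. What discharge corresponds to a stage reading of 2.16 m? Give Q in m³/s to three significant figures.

Q = 19.3 × (2.16 − 0.33)^1.37 = 19.3 × 1.83^1.37 = 44.17 m³/s

44.2 m³/s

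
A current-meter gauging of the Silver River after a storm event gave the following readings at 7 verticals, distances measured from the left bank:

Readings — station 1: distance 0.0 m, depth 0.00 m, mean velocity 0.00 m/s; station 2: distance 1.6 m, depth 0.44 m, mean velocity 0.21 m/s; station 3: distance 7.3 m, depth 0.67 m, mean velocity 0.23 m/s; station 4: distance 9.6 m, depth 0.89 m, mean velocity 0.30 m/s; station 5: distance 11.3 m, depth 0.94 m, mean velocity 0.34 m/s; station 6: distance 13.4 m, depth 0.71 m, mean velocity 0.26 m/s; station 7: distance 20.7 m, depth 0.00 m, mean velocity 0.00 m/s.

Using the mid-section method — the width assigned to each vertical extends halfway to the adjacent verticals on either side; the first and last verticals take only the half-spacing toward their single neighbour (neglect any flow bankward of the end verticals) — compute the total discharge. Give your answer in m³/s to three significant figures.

2.96 m³/s

w_2 = (7.3 − 0.0)/2 = 3.65 m; q_2 = 0.21 × 0.44 × 3.65 = 0.3373 m³/s
w_3 = (9.6 − 1.6)/2 = 4 m; q_3 = 0.23 × 0.67 × 4 = 0.6164 m³/s
w_4 = (11.3 − 7.3)/2 = 2 m; q_4 = 0.30 × 0.89 × 2 = 0.5340 m³/s
w_5 = (13.4 − 9.6)/2 = 1.9 m; q_5 = 0.34 × 0.94 × 1.9 = 0.6072 m³/s
w_6 = (20.7 − 11.3)/2 = 4.7 m; q_6 = 0.26 × 0.71 × 4.7 = 0.8676 m³/s
Stations 1, 7 contribute zero (depth or velocity is 0).
Q = Σ qᵢ = 2.963 m³/s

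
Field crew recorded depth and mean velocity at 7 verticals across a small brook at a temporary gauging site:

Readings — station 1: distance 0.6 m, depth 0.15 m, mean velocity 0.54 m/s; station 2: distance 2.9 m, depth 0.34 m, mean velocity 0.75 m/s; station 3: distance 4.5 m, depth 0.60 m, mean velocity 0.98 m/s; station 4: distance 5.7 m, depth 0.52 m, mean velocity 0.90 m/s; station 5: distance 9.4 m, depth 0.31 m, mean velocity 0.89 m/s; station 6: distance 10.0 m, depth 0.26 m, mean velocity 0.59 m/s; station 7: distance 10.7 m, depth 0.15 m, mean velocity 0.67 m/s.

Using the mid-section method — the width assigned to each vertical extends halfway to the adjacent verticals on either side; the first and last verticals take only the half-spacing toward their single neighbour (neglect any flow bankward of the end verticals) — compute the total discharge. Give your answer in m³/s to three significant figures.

w_1 = (2.9 − 0.6)/2 = 1.15 m; q_1 = 0.54 × 0.15 × 1.15 = 0.09315 m³/s
w_2 = (4.5 − 0.6)/2 = 1.95 m; q_2 = 0.75 × 0.34 × 1.95 = 0.4973 m³/s
w_3 = (5.7 − 2.9)/2 = 1.4 m; q_3 = 0.98 × 0.60 × 1.4 = 0.8232 m³/s
w_4 = (9.4 − 4.5)/2 = 2.45 m; q_4 = 0.90 × 0.52 × 2.45 = 1.147 m³/s
w_5 = (10.0 − 5.7)/2 = 2.15 m; q_5 = 0.89 × 0.31 × 2.15 = 0.5932 m³/s
w_6 = (10.7 − 9.4)/2 = 0.65 m; q_6 = 0.59 × 0.26 × 0.65 = 0.09971 m³/s
w_7 = (10.7 − 10.0)/2 = 0.35 m; q_7 = 0.67 × 0.15 × 0.35 = 0.03518 m³/s
Q = Σ qᵢ = 3.288 m³/s

3.29 m³/s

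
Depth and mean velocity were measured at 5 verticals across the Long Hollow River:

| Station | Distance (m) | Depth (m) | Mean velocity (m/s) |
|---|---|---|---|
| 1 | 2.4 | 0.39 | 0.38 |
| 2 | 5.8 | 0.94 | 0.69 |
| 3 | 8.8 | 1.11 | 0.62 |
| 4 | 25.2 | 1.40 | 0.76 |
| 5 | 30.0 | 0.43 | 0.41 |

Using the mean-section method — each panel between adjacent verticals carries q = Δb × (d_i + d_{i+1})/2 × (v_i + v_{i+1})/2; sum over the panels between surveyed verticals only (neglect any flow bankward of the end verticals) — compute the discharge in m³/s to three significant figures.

Panel 1-2: Δb = 3.4 m, d̄ = (0.39+0.94)/2 = 0.665, v̄ = (0.38+0.69)/2 = 0.535 → q = 3.4×0.665×0.535 = 1.210 m³/s
Panel 2-3: Δb = 3 m, d̄ = (0.94+1.11)/2 = 1.025, v̄ = (0.69+0.62)/2 = 0.655 → q = 3×1.025×0.655 = 2.014 m³/s
Panel 3-4: Δb = 16.4 m, d̄ = (1.11+1.40)/2 = 1.255, v̄ = (0.62+0.76)/2 = 0.69 → q = 16.4×1.255×0.69 = 14.20 m³/s
Panel 4-5: Δb = 4.8 m, d̄ = (1.40+0.43)/2 = 0.915, v̄ = (0.76+0.41)/2 = 0.585 → q = 4.8×0.915×0.585 = 2.569 m³/s
Q = Σ q = 19.99 m³/s

20.0 m³/s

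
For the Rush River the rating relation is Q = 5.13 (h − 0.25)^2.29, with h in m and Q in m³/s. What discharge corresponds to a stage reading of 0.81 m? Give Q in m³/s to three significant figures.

1.36 m³/s

Q = 5.13 × (0.81 − 0.25)^2.29 = 5.13 × 0.56^2.29 = 1.360 m³/s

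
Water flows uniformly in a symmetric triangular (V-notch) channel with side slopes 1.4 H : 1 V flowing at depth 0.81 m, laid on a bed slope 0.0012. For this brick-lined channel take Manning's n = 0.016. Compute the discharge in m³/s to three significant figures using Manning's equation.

A = z·y² = 1.4×0.81² = 0.9185 m²
P = 2y√(1+z²) = 2×0.81×√(1+1.4²) = 2.787 m
R = A/P = 0.9185/2.787 = 0.3296 m
Q = (1/n)·A·R^(2/3)·S^(1/2) = (1/0.016) × 0.9185 × 0.3296^(2/3) × 0.0012^(1/2) = 0.9488 m³/s

0.949 m³/s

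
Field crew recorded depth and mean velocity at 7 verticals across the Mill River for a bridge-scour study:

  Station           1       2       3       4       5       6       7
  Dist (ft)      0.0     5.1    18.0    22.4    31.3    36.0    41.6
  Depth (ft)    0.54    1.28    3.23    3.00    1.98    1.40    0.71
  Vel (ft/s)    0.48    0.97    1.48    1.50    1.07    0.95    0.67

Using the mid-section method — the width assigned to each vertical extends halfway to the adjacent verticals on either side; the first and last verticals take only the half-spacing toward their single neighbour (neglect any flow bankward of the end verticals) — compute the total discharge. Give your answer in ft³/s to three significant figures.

106 ft³/s

w_1 = (5.1 − 0.0)/2 = 2.55 ft; q_1 = 0.48 × 0.54 × 2.55 = 0.6610 ft³/s
w_2 = (18.0 − 0.0)/2 = 9 ft; q_2 = 0.97 × 1.28 × 9 = 11.17 ft³/s
w_3 = (22.4 − 5.1)/2 = 8.65 ft; q_3 = 1.48 × 3.23 × 8.65 = 41.35 ft³/s
w_4 = (31.3 − 18.0)/2 = 6.65 ft; q_4 = 1.50 × 3.00 × 6.65 = 29.93 ft³/s
w_5 = (36.0 − 22.4)/2 = 6.8 ft; q_5 = 1.07 × 1.98 × 6.8 = 14.41 ft³/s
w_6 = (41.6 − 31.3)/2 = 5.15 ft; q_6 = 0.95 × 1.40 × 5.15 = 6.850 ft³/s
w_7 = (41.6 − 36.0)/2 = 2.8 ft; q_7 = 0.67 × 0.71 × 2.8 = 1.332 ft³/s
Q = Σ qᵢ = 105.7 ft³/s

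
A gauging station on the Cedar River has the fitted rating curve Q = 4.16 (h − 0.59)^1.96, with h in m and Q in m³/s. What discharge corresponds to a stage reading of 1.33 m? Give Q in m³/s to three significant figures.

2.31 m³/s

Q = 4.16 × (1.33 − 0.59)^1.96 = 4.16 × 0.74^1.96 = 2.306 m³/s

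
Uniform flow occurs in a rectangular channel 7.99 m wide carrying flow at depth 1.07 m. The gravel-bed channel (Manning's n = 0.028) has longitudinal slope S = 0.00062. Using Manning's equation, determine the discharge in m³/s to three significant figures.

6.79 m³/s

A = b·y = 7.99 × 1.07 = 8.549 m²
P = b + 2y = 7.99 + 2×1.07 = 10.13 m
R = A/P = 8.549/10.13 = 0.8440 m
Q = (1/n)·A·R^(2/3)·S^(1/2) = (1/0.028) × 8.549 × 0.8440^(2/3) × 0.00062^(1/2) = 6.790 m³/s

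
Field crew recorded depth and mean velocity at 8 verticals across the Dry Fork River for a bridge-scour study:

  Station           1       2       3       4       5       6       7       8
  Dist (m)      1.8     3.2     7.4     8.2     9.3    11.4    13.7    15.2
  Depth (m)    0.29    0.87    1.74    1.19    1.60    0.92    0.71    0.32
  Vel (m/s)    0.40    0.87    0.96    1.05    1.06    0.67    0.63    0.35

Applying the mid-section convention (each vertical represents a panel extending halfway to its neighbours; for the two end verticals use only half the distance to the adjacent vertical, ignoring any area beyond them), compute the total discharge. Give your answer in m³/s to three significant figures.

w_1 = (3.2 − 1.8)/2 = 0.7 m; q_1 = 0.40 × 0.29 × 0.7 = 0.08120 m³/s
w_2 = (7.4 − 1.8)/2 = 2.8 m; q_2 = 0.87 × 0.87 × 2.8 = 2.119 m³/s
w_3 = (8.2 − 3.2)/2 = 2.5 m; q_3 = 0.96 × 1.74 × 2.5 = 4.176 m³/s
w_4 = (9.3 − 7.4)/2 = 0.95 m; q_4 = 1.05 × 1.19 × 0.95 = 1.187 m³/s
w_5 = (11.4 − 8.2)/2 = 1.6 m; q_5 = 1.06 × 1.60 × 1.6 = 2.714 m³/s
w_6 = (13.7 − 9.3)/2 = 2.2 m; q_6 = 0.67 × 0.92 × 2.2 = 1.356 m³/s
w_7 = (15.2 − 11.4)/2 = 1.9 m; q_7 = 0.63 × 0.71 × 1.9 = 0.8499 m³/s
w_8 = (15.2 − 13.7)/2 = 0.75 m; q_8 = 0.35 × 0.32 × 0.75 = 0.08400 m³/s
Q = Σ qᵢ = 12.57 m³/s

12.6 m³/s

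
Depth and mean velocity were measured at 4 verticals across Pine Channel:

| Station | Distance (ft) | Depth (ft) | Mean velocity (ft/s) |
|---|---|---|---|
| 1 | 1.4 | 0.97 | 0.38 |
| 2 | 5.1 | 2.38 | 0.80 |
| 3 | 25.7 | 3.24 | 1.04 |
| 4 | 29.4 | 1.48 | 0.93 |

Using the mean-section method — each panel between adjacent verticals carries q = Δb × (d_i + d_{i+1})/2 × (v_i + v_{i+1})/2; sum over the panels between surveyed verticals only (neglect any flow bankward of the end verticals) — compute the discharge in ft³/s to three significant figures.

Panel 1-2: Δb = 3.7 ft, d̄ = (0.97+2.38)/2 = 1.675, v̄ = (0.38+0.80)/2 = 0.59 → q = 3.7×1.675×0.59 = 3.657 ft³/s
Panel 2-3: Δb = 20.6 ft, d̄ = (2.38+3.24)/2 = 2.81, v̄ = (0.80+1.04)/2 = 0.92 → q = 20.6×2.81×0.92 = 53.26 ft³/s
Panel 3-4: Δb = 3.7 ft, d̄ = (3.24+1.48)/2 = 2.36, v̄ = (1.04+0.93)/2 = 0.985 → q = 3.7×2.36×0.985 = 8.601 ft³/s
Q = Σ q = 65.51 ft³/s

65.5 ft³/s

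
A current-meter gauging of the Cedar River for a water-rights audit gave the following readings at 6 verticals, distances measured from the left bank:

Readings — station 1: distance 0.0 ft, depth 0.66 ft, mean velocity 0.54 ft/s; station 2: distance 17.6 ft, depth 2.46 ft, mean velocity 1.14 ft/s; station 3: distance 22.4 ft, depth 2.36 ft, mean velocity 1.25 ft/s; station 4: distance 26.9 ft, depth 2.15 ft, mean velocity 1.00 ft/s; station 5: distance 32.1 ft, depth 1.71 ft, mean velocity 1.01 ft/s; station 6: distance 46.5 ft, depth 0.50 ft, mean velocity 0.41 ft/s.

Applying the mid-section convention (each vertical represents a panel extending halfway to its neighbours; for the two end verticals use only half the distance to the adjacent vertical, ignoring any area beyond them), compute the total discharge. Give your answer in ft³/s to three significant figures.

77.1 ft³/s

w_1 = (17.6 − 0.0)/2 = 8.8 ft; q_1 = 0.54 × 0.66 × 8.8 = 3.136 ft³/s
w_2 = (22.4 − 0.0)/2 = 11.2 ft; q_2 = 1.14 × 2.46 × 11.2 = 31.41 ft³/s
w_3 = (26.9 − 17.6)/2 = 4.65 ft; q_3 = 1.25 × 2.36 × 4.65 = 13.72 ft³/s
w_4 = (32.1 − 22.4)/2 = 4.85 ft; q_4 = 1.00 × 2.15 × 4.85 = 10.43 ft³/s
w_5 = (46.5 − 26.9)/2 = 9.8 ft; q_5 = 1.01 × 1.71 × 9.8 = 16.93 ft³/s
w_6 = (46.5 − 32.1)/2 = 7.2 ft; q_6 = 0.41 × 0.50 × 7.2 = 1.476 ft³/s
Q = Σ qᵢ = 77.09 ft³/s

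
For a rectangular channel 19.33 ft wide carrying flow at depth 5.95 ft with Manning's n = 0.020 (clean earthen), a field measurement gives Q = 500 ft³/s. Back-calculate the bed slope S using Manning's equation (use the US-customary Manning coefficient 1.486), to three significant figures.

0.000602

A = b·y = 19.33 × 5.95 = 115.0 ft²
P = b + 2y = 19.33 + 2×5.95 = 31.23 ft
R = A/P = 115.0/31.23 = 3.683 ft
S = (Q·n / (1.486·A·R^(2/3)))² = (500×0.020 / (1.486×115.0×2.385))² = 0.0006020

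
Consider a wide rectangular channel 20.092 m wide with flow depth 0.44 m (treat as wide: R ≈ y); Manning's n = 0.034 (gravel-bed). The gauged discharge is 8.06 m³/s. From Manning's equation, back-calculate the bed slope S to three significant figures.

A = b·y = 20.092 × 0.44 = 8.840 m²
Wide channel: R ≈ y = 0.44 m
S = (Q·n / (1·A·R^(2/3)))² = (8.06×0.034 / (1×8.840×0.5785))² = 0.002871

0.00287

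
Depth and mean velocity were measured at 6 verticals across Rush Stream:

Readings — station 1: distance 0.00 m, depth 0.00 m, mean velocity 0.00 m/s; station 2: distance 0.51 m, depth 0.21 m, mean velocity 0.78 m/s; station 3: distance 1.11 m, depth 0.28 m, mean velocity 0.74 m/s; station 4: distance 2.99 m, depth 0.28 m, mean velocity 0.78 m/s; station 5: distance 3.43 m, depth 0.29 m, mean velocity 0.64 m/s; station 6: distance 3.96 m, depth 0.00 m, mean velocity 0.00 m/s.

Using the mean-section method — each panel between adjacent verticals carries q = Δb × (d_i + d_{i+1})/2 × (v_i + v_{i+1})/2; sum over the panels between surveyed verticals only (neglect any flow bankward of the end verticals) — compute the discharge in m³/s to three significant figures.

0.646 m³/s

Panel 1-2: Δb = 0.51 m, d̄ = (0.00+0.21)/2 = 0.105, v̄ = (0.00+0.78)/2 = 0.39 → q = 0.51×0.105×0.39 = 0.02088 m³/s
Panel 2-3: Δb = 0.6 m, d̄ = (0.21+0.28)/2 = 0.245, v̄ = (0.78+0.74)/2 = 0.76 → q = 0.6×0.245×0.76 = 0.1117 m³/s
Panel 3-4: Δb = 1.88 m, d̄ = (0.28+0.28)/2 = 0.28, v̄ = (0.74+0.78)/2 = 0.76 → q = 1.88×0.28×0.76 = 0.4001 m³/s
Panel 4-5: Δb = 0.44 m, d̄ = (0.28+0.29)/2 = 0.285, v̄ = (0.78+0.64)/2 = 0.71 → q = 0.44×0.285×0.71 = 0.08903 m³/s
Panel 5-6: Δb = 0.53 m, d̄ = (0.29+0.00)/2 = 0.145, v̄ = (0.64+0.00)/2 = 0.32 → q = 0.53×0.145×0.32 = 0.02459 m³/s
Q = Σ q = 0.6463 m³/s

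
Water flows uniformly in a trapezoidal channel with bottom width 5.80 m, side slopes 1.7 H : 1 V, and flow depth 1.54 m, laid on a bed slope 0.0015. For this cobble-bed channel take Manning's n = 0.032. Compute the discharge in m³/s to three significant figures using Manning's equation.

16.6 m³/s

A = (b + z·y)·y = (5.80 + 1.7×1.54)×1.54 = 12.96 m²
P = b + 2y√(1+z²) = 5.80 + 2×1.54×√(1+1.7²) = 11.87 m
R = A/P = 12.96/11.87 = 1.092 m
Q = (1/n)·A·R^(2/3)·S^(1/2) = (1/0.032) × 12.96 × 1.092^(2/3) × 0.0015^(1/2) = 16.64 m³/s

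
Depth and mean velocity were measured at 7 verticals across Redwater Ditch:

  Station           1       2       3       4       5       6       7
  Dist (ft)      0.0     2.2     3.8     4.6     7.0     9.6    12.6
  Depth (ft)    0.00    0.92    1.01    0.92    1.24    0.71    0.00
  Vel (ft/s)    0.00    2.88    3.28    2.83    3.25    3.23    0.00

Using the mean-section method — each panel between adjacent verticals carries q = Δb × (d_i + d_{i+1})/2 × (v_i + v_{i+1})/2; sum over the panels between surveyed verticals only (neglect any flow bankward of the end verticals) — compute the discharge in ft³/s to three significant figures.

Panel 1-2: Δb = 2.2 ft, d̄ = (0.00+0.92)/2 = 0.46, v̄ = (0.00+2.88)/2 = 1.44 → q = 2.2×0.46×1.44 = 1.457 ft³/s
Panel 2-3: Δb = 1.6 ft, d̄ = (0.92+1.01)/2 = 0.965, v̄ = (2.88+3.28)/2 = 3.08 → q = 1.6×0.965×3.08 = 4.756 ft³/s
Panel 3-4: Δb = 0.8 ft, d̄ = (1.01+0.92)/2 = 0.965, v̄ = (3.28+2.83)/2 = 3.055 → q = 0.8×0.965×3.055 = 2.358 ft³/s
Panel 4-5: Δb = 2.4 ft, d̄ = (0.92+1.24)/2 = 1.08, v̄ = (2.83+3.25)/2 = 3.04 → q = 2.4×1.08×3.04 = 7.880 ft³/s
Panel 5-6: Δb = 2.6 ft, d̄ = (1.24+0.71)/2 = 0.975, v̄ = (3.25+3.23)/2 = 3.24 → q = 2.6×0.975×3.24 = 8.213 ft³/s
Panel 6-7: Δb = 3 ft, d̄ = (0.71+0.00)/2 = 0.355, v̄ = (3.23+0.00)/2 = 1.615 → q = 3×0.355×1.615 = 1.720 ft³/s
Q = Σ q = 26.38 ft³/s

26.4 ft³/s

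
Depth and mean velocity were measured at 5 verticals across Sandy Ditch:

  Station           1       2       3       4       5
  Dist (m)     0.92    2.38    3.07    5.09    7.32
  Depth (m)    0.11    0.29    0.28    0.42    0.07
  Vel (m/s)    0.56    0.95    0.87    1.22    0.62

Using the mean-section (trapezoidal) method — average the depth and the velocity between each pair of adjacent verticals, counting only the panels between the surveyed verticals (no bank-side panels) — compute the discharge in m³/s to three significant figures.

1.64 m³/s

Panel 1-2: Δb = 1.46 m, d̄ = (0.11+0.29)/2 = 0.2, v̄ = (0.56+0.95)/2 = 0.755 → q = 1.46×0.2×0.755 = 0.2205 m³/s
Panel 2-3: Δb = 0.69 m, d̄ = (0.29+0.28)/2 = 0.285, v̄ = (0.95+0.87)/2 = 0.91 → q = 0.69×0.285×0.91 = 0.1790 m³/s
Panel 3-4: Δb = 2.02 m, d̄ = (0.28+0.42)/2 = 0.35, v̄ = (0.87+1.22)/2 = 1.045 → q = 2.02×0.35×1.045 = 0.7388 m³/s
Panel 4-5: Δb = 2.23 m, d̄ = (0.42+0.07)/2 = 0.245, v̄ = (1.22+0.62)/2 = 0.92 → q = 2.23×0.245×0.92 = 0.5026 m³/s
Q = Σ q = 1.641 m³/s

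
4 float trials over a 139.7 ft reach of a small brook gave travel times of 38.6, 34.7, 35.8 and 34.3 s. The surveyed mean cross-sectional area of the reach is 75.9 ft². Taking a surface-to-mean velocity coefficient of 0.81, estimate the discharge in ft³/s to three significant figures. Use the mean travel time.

240 ft³/s

t̄ = (38.6 + 34.7 + 35.8 + 34.3) / 4 = 35.85 s
v_surface = L / t̄ = 139.7 / 35.85 = 3.897 ft/s
v_mean = 0.81 × 3.897 = 3.156 ft/s
Q = A × v_mean = 75.9 × 3.156 = 239.6 ft³/s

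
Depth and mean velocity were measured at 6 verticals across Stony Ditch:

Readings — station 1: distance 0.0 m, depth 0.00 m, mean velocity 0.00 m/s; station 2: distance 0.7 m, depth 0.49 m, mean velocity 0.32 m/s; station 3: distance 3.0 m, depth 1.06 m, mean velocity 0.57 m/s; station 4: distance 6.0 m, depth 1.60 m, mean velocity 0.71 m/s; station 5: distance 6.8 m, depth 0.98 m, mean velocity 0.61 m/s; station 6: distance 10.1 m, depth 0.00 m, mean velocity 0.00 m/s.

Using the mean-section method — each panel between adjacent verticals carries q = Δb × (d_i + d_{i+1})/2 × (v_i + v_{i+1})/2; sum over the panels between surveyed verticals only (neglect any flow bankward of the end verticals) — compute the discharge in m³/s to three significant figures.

Panel 1-2: Δb = 0.7 m, d̄ = (0.00+0.49)/2 = 0.245, v̄ = (0.00+0.32)/2 = 0.16 → q = 0.7×0.245×0.16 = 0.02744 m³/s
Panel 2-3: Δb = 2.3 m, d̄ = (0.49+1.06)/2 = 0.775, v̄ = (0.32+0.57)/2 = 0.445 → q = 2.3×0.775×0.445 = 0.7932 m³/s
Panel 3-4: Δb = 3 m, d̄ = (1.06+1.60)/2 = 1.33, v̄ = (0.57+0.71)/2 = 0.64 → q = 3×1.33×0.64 = 2.554 m³/s
Panel 4-5: Δb = 0.8 m, d̄ = (1.60+0.98)/2 = 1.29, v̄ = (0.71+0.61)/2 = 0.66 → q = 0.8×1.29×0.66 = 0.6811 m³/s
Panel 5-6: Δb = 3.3 m, d̄ = (0.98+0.00)/2 = 0.49, v̄ = (0.61+0.00)/2 = 0.305 → q = 3.3×0.49×0.305 = 0.4932 m³/s
Q = Σ q = 4.549 m³/s

4.55 m³/s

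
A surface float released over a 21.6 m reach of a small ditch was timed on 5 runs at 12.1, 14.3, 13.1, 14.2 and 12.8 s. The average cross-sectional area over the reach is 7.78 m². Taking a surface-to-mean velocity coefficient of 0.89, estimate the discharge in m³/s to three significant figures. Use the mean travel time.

11.2 m³/s

t̄ = (12.1 + 14.3 + 13.1 + 14.2 + 12.8) / 5 = 13.3 s
v_surface = L / t̄ = 21.6 / 13.3 = 1.624 m/s
v_mean = 0.89 × 1.624 = 1.445 m/s
Q = A × v_mean = 7.78 × 1.445 = 11.25 m³/s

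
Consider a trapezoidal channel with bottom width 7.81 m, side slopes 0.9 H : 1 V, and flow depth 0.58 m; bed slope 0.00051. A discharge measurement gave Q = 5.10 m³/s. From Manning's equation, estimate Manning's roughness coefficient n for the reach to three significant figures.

0.0138

A = (b + z·y)·y = (7.81 + 0.9×0.58)×0.58 = 4.833 m²
P = b + 2y√(1+z²) = 7.81 + 2×0.58×√(1+0.9²) = 9.371 m
R = A/P = 4.833/9.371 = 0.5157 m
n = (1/Q)·A·R^(2/3)·S^(1/2) = (1/5.10) × 4.833 × 0.6431 × 0.02258 = 0.01376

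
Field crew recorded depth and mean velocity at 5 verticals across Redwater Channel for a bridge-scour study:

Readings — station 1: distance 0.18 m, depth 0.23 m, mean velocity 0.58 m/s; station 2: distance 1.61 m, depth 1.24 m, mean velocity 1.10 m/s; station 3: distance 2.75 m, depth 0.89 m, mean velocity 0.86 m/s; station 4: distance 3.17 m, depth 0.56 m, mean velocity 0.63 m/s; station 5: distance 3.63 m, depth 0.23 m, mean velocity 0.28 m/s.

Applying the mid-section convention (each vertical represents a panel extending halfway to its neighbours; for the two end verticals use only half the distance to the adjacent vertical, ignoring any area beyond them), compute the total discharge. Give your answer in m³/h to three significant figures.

9410 m³/h

w_1 = (1.61 − 0.18)/2 = 0.715 m; q_1 = 0.58 × 0.23 × 0.715 = 0.09538 m³/s
w_2 = (2.75 − 0.18)/2 = 1.285 m; q_2 = 1.10 × 1.24 × 1.285 = 1.753 m³/s
w_3 = (3.17 − 1.61)/2 = 0.78 m; q_3 = 0.86 × 0.89 × 0.78 = 0.5970 m³/s
w_4 = (3.63 − 2.75)/2 = 0.44 m; q_4 = 0.63 × 0.56 × 0.44 = 0.1552 m³/s
w_5 = (3.63 − 3.17)/2 = 0.23 m; q_5 = 0.28 × 0.23 × 0.23 = 0.01481 m³/s
Q = Σ qᵢ = 2.615 m³/s
= 2.615 × 3600 = 9415 m³/h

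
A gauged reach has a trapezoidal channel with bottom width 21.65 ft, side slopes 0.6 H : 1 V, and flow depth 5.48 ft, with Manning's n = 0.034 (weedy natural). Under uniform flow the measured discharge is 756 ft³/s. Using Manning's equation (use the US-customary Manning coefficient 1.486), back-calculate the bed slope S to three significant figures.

A = (b + z·y)·y = (21.65 + 0.6×5.48)×5.48 = 136.7 ft²
P = b + 2y√(1+z²) = 21.65 + 2×5.48×√(1+0.6²) = 34.43 ft
R = A/P = 136.7/34.43 = 3.969 ft
S = (Q·n / (1.486·A·R^(2/3)))² = (756×0.034 / (1.486×136.7×2.507))² = 0.002549

0.00255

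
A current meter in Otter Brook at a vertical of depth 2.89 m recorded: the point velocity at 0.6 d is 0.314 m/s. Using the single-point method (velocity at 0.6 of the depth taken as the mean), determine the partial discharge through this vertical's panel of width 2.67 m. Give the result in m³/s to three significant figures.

v̄ = v₀.₆ = 0.314 m/s
q = v̄ × d × w = 0.3140 × 2.89 × 2.67 = 2.423 m³/s

2.42 m³/s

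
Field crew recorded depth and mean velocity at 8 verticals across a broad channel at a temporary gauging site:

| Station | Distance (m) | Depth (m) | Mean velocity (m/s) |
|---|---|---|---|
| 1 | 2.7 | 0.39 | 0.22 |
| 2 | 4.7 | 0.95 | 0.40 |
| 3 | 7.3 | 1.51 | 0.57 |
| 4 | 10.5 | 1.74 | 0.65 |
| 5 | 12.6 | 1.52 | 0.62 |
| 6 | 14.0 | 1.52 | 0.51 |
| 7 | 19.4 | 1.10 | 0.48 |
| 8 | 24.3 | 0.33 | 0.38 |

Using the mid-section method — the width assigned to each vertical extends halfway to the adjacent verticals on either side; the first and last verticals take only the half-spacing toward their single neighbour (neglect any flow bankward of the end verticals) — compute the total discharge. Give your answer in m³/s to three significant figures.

w_1 = (4.7 − 2.7)/2 = 1 m; q_1 = 0.22 × 0.39 × 1 = 0.08580 m³/s
w_2 = (7.3 − 2.7)/2 = 2.3 m; q_2 = 0.40 × 0.95 × 2.3 = 0.8740 m³/s
w_3 = (10.5 − 4.7)/2 = 2.9 m; q_3 = 0.57 × 1.51 × 2.9 = 2.496 m³/s
w_4 = (12.6 − 7.3)/2 = 2.65 m; q_4 = 0.65 × 1.74 × 2.65 = 2.997 m³/s
w_5 = (14.0 − 10.5)/2 = 1.75 m; q_5 = 0.62 × 1.52 × 1.75 = 1.649 m³/s
w_6 = (19.4 − 12.6)/2 = 3.4 m; q_6 = 0.51 × 1.52 × 3.4 = 2.636 m³/s
w_7 = (24.3 − 14.0)/2 = 5.15 m; q_7 = 0.48 × 1.10 × 5.15 = 2.719 m³/s
w_8 = (24.3 − 19.4)/2 = 2.45 m; q_8 = 0.38 × 0.33 × 2.45 = 0.3072 m³/s
Q = Σ qᵢ = 13.76 m³/s

13.8 m³/s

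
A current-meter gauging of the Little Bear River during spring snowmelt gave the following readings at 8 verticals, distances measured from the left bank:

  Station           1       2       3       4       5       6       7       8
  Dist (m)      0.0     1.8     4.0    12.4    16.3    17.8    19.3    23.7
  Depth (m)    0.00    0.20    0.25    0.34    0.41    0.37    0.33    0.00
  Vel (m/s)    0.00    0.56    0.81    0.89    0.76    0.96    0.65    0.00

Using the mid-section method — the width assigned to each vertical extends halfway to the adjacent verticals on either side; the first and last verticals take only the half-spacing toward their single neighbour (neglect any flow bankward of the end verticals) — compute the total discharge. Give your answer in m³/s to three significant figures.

5.17 m³/s

w_2 = (4.0 − 0.0)/2 = 2 m; q_2 = 0.56 × 0.20 × 2 = 0.2240 m³/s
w_3 = (12.4 − 1.8)/2 = 5.3 m; q_3 = 0.81 × 0.25 × 5.3 = 1.073 m³/s
w_4 = (16.3 − 4.0)/2 = 6.15 m; q_4 = 0.89 × 0.34 × 6.15 = 1.861 m³/s
w_5 = (17.8 − 12.4)/2 = 2.7 m; q_5 = 0.76 × 0.41 × 2.7 = 0.8413 m³/s
w_6 = (19.3 − 16.3)/2 = 1.5 m; q_6 = 0.96 × 0.37 × 1.5 = 0.5328 m³/s
w_7 = (23.7 − 17.8)/2 = 2.95 m; q_7 = 0.65 × 0.33 × 2.95 = 0.6328 m³/s
Stations 1, 8 contribute zero (depth or velocity is 0).
Q = Σ qᵢ = 5.165 m³/s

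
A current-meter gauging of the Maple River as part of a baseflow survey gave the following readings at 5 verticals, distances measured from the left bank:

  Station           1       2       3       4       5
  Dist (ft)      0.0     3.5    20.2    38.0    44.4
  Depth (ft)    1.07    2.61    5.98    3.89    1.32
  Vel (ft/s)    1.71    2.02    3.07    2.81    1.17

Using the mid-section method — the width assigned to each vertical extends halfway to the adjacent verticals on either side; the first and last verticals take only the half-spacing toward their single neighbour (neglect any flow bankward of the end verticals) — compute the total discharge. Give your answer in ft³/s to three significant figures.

w_1 = (3.5 − 0.0)/2 = 1.75 ft; q_1 = 1.71 × 1.07 × 1.75 = 3.202 ft³/s
w_2 = (20.2 − 0.0)/2 = 10.1 ft; q_2 = 2.02 × 2.61 × 10.1 = 53.25 ft³/s
w_3 = (38.0 − 3.5)/2 = 17.25 ft; q_3 = 3.07 × 5.98 × 17.25 = 316.7 ft³/s
w_4 = (44.4 − 20.2)/2 = 12.1 ft; q_4 = 2.81 × 3.89 × 12.1 = 132.3 ft³/s
w_5 = (44.4 − 38.0)/2 = 3.2 ft; q_5 = 1.17 × 1.32 × 3.2 = 4.942 ft³/s
Q = Σ qᵢ = 510.3 ft³/s

510 ft³/s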